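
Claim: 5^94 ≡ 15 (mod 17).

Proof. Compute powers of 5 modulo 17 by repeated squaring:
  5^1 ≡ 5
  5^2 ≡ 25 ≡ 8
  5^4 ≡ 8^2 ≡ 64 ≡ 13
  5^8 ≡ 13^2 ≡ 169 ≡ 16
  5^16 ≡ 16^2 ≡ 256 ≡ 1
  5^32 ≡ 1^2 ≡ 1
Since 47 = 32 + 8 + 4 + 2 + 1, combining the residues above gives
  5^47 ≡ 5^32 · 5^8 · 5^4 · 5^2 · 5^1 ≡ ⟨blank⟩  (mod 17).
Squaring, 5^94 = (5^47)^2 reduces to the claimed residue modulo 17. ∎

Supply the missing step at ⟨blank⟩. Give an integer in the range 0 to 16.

Multiply the listed residues: 1 · 16 · 13 · 8 · 5 = 16 → 208 → 1664 → 8320.
Reducing modulo 17: 8320 = 489·17 + 7, so 5^47 ≡ 7.

7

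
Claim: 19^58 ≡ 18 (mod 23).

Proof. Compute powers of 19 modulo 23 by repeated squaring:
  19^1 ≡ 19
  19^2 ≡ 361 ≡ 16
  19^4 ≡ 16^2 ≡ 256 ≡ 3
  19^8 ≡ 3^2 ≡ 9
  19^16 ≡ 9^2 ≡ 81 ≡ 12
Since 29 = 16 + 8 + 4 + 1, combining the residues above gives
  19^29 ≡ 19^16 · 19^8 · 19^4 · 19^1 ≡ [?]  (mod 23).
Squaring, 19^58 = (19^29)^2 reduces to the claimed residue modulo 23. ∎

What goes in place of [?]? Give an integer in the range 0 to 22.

15

19^16 · 19^8 · 19^4 · 19^1 ≡ 12 · 9 · 3 · 19 = 6156.
6156 mod 23 = 15, so 19^29 ≡ 15 (mod 23).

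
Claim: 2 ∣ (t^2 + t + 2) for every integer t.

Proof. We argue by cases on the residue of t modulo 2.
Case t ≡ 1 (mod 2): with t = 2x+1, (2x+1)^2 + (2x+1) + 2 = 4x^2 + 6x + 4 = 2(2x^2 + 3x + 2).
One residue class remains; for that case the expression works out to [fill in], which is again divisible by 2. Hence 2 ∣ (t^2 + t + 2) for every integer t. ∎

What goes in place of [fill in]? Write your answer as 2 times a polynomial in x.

2(2x^2 + x + 1)

The residues treated are {1}, so the missing case is t ≡ 0 (mod 2); write t = 2x.
Then (2x)^2 + (2x) + 2 = 4x^2 + 2x + 2 = 2(2x^2 + x + 1).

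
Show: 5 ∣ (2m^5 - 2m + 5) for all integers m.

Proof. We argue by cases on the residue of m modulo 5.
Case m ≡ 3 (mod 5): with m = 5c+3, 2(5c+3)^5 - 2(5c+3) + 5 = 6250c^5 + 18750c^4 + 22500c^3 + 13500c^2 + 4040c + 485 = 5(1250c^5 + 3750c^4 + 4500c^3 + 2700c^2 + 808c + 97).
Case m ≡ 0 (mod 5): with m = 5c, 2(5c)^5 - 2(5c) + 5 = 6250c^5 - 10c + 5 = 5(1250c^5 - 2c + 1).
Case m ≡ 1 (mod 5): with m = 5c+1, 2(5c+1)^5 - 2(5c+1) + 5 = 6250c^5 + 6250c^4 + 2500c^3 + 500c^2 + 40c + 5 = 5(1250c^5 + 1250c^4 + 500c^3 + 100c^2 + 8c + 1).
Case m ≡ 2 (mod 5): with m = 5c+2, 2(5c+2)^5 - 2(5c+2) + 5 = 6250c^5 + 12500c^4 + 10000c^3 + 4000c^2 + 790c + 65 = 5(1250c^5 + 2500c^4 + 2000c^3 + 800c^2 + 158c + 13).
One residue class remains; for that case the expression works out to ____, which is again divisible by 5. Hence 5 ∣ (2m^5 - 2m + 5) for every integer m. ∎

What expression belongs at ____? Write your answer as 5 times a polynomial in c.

Only m ≡ 4 (mod 5) is unaccounted for. Put m = 5c+4:
2(5c+4)^5 - 2(5c+4) + 5 expands to 6250c^5 + 25000c^4 + 40000c^3 + 32000c^2 + 12790c + 2045,
and factoring out 5 leaves 5(1250c^5 + 5000c^4 + 8000c^3 + 6400c^2 + 2558c + 409).

5(1250c^5 + 5000c^4 + 8000c^3 + 6400c^2 + 2558c + 409)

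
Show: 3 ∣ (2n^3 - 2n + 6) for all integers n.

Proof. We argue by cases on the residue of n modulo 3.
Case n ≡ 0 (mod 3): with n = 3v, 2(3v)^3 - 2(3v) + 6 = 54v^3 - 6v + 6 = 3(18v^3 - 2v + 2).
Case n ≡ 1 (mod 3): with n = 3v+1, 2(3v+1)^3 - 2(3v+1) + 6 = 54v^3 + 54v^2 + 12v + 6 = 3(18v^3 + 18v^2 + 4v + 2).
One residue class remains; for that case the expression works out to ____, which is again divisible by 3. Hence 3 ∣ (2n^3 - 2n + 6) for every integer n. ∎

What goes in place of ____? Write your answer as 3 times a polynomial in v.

3(18v^3 + 36v^2 + 22v + 6)

Only n ≡ 2 (mod 3) is unaccounted for. Put n = 3v+2:
2(3v+2)^3 - 2(3v+2) + 6 expands to 54v^3 + 108v^2 + 66v + 18,
and factoring out 3 leaves 3(18v^3 + 36v^2 + 22v + 6).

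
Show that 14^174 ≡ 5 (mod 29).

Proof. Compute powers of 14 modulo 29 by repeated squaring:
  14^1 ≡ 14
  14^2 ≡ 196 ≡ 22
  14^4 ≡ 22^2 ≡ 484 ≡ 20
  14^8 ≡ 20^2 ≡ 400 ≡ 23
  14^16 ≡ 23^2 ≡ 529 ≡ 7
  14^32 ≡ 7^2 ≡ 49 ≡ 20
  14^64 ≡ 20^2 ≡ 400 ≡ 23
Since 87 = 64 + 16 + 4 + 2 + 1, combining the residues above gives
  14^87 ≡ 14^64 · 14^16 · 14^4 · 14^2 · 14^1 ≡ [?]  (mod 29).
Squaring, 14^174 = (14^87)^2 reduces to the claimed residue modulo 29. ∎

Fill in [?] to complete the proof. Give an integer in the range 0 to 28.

18

Multiply the listed residues: 23 · 7 · 20 · 22 · 14 = 161 → 3220 → 70840 → 991760.
Reducing modulo 29: 991760 = 34198·29 + 18, so 14^87 ≡ 18.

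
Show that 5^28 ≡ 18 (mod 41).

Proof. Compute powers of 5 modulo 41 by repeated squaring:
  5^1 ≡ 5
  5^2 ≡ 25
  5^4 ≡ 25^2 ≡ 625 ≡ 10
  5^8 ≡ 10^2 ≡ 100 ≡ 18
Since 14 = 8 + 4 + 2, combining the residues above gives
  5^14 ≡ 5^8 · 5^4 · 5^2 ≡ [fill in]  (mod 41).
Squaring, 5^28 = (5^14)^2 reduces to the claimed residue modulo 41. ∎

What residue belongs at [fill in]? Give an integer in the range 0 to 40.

5^8 · 5^4 · 5^2 ≡ 18 · 10 · 25 = 4500.
4500 mod 41 = 31, so 5^14 ≡ 31 (mod 41).

31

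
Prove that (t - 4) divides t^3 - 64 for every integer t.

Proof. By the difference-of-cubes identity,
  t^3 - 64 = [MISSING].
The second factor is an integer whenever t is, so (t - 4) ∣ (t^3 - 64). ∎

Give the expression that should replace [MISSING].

(t - 4)(t^2 + 4t + 16)

a^3 - b^3 = (a - b)(a^2 + ab + b^2). With a = t, b = 4:
t^3 - 64 = (t - 4)(t^2 + 4t + 16).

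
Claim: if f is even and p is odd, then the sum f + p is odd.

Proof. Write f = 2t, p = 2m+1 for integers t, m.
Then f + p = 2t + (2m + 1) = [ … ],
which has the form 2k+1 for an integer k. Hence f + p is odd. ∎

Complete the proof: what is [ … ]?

2(m + t) + 1

2t + (2m + 1) = 2m + 2t + 1
= 2(m + t) + 1.
Since m + t is an integer, the sum is of the form 2k+1 for an integer k.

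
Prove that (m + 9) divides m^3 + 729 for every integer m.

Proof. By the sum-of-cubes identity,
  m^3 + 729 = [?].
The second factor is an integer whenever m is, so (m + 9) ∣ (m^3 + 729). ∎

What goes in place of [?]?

Polynomial division of m^3 + 729 by m + 9 leaves remainder 0 and quotient m^2 - 9m + 81.
Hence m^3 + 729 = (m + 9)(m^2 - 9m + 81).

(m + 9)(m^2 - 9m + 81)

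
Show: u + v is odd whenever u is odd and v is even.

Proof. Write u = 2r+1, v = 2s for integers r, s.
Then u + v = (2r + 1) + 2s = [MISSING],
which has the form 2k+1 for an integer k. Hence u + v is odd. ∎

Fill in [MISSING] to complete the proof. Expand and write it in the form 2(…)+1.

Expanding: (2r + 1) + 2s = 2r + 2s + 1.
Every term except the constant is even, so this is 2(r + s) + 1,
and r + s ∈ ℤ gives the required form.

2(r + s) + 1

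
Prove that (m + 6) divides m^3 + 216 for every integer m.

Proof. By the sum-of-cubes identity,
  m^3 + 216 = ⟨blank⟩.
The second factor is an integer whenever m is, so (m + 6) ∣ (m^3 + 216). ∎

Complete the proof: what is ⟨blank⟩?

(m + 6)(m^2 - 6m + 36)

Polynomial division of m^3 + 216 by m + 6 leaves remainder 0 and quotient m^2 - 6m + 36.
Hence m^3 + 216 = (m + 6)(m^2 - 6m + 36).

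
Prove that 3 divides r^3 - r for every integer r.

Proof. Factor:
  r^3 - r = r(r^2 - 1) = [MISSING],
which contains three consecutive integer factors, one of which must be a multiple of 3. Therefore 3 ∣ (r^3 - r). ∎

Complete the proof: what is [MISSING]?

(r - 1)r(r + 1)

r(r^2 - 1) = r(r - 1)(r + 1) = (r - 1)r(r + 1).
These three factors are consecutive integers, so their product is divisible by 3.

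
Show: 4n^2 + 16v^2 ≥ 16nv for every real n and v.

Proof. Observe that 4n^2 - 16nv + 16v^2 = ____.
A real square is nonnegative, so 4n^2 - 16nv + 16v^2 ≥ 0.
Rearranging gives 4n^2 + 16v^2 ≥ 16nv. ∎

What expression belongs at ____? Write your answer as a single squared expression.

(2n - 4v)^2

The leading and trailing coefficients are 2^2 and 4^2, and 16 = 2·2·4, so the trinomial is (2n - 4v)^2.
Hence 4n^2 - 16nv + 16v^2 ≥ 0.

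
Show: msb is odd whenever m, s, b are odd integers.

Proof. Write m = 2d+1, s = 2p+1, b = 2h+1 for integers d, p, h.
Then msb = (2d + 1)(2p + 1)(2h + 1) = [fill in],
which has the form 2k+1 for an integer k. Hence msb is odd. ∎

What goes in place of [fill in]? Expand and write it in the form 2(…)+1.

2(4dhp + 2dh + 2dp + d + 2hp + h + p) + 1

Expanding: (2d + 1)(2p + 1)(2h + 1) = 8dhp + 4dh + 4dp + 2d + 4hp + 2h + 2p + 1.
Every term except the constant is even, so this is 2(4dhp + 2dh + 2dp + d + 2hp + h + p) + 1,
and 4dhp + 2dh + 2dp + d + 2hp + h + p ∈ ℤ gives the required form.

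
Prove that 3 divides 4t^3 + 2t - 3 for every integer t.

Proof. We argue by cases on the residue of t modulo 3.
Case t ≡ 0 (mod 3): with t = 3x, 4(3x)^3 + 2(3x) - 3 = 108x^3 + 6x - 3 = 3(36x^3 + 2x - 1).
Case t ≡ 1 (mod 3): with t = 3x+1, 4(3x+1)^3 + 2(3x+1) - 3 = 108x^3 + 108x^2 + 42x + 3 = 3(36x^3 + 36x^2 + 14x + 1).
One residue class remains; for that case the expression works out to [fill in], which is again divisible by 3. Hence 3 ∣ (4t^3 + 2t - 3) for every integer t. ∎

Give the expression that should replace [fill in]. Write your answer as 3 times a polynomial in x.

3(36x^3 + 72x^2 + 50x + 11)

Only t ≡ 2 (mod 3) is unaccounted for. Put t = 3x+2:
4(3x+2)^3 + 2(3x+2) - 3 expands to 108x^3 + 216x^2 + 150x + 33,
and factoring out 3 leaves 3(36x^3 + 72x^2 + 50x + 11).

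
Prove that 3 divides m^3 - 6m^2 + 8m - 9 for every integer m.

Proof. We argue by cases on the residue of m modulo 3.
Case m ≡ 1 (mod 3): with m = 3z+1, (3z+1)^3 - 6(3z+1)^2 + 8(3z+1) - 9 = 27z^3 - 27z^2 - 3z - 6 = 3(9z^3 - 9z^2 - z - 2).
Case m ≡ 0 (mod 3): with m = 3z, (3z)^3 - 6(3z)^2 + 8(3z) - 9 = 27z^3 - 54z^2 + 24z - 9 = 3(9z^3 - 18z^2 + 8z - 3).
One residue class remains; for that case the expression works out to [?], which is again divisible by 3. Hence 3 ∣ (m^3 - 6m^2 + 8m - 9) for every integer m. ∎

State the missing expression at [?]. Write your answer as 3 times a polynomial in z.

The residues treated are {1, 0}, so the missing case is m ≡ 2 (mod 3); write m = 3z+2.
Then (3z+2)^3 - 6(3z+2)^2 + 8(3z+2) - 9 = 27z^3 - 12z - 9 = 3(9z^3 - 4z - 3).

3(9z^3 - 4z - 3)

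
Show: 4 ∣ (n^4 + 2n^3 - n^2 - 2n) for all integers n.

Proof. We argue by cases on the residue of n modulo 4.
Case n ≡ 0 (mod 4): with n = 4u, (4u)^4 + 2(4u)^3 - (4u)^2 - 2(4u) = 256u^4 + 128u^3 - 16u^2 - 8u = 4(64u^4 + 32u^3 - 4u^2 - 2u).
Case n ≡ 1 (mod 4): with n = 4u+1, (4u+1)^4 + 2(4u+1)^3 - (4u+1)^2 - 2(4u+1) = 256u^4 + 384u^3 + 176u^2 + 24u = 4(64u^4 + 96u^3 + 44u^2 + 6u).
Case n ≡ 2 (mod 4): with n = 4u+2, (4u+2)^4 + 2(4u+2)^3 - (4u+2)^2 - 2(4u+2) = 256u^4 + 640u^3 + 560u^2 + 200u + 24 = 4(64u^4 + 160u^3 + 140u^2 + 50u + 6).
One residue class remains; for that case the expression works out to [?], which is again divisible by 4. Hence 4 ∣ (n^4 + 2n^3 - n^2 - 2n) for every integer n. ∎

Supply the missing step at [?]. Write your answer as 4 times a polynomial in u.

The residues treated are {0, 1, 2}, so the missing case is n ≡ 3 (mod 4); write n = 4u+3.
Then (4u+3)^4 + 2(4u+3)^3 - (4u+3)^2 - 2(4u+3) = 256u^4 + 896u^3 + 1136u^2 + 616u + 120 = 4(64u^4 + 224u^3 + 284u^2 + 154u + 30).

4(64u^4 + 224u^3 + 284u^2 + 154u + 30)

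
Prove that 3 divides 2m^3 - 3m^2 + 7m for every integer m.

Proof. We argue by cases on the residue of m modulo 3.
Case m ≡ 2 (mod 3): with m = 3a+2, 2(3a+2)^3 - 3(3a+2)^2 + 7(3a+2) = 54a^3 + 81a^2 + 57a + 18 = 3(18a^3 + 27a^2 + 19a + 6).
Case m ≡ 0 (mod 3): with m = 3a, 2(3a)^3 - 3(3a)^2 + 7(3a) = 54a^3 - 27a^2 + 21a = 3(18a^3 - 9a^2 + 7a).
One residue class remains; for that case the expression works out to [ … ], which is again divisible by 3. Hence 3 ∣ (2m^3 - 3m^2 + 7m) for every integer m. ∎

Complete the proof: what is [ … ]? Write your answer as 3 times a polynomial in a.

3(18a^3 + 9a^2 + 7a + 2)

The residues treated are {2, 0}, so the missing case is m ≡ 1 (mod 3); write m = 3a+1.
Then 2(3a+1)^3 - 3(3a+1)^2 + 7(3a+1) = 54a^3 + 27a^2 + 21a + 6 = 3(18a^3 + 9a^2 + 7a + 2).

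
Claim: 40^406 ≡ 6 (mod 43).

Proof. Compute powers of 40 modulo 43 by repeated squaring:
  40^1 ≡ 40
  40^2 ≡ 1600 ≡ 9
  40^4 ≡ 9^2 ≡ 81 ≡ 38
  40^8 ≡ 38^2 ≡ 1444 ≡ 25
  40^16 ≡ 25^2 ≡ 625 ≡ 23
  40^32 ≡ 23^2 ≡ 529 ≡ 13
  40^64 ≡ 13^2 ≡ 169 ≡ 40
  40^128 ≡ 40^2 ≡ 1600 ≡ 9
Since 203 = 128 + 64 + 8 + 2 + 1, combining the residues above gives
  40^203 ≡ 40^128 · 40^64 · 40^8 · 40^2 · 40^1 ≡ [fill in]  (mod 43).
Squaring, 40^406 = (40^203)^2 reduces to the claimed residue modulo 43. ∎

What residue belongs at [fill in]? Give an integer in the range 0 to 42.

36

Multiply the listed residues: 9 · 40 · 25 · 9 · 40 = 360 → 9000 → 81000 → 3240000.
Reducing modulo 43: 3240000 = 75348·43 + 36, so 40^203 ≡ 36.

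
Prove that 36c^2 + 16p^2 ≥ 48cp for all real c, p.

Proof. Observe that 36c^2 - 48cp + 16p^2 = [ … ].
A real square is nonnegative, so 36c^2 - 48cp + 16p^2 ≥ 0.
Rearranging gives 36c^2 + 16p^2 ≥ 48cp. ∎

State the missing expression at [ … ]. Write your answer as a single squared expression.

(6c - 4p)^2

36c^2 - 48cp + 16p^2 is a perfect-square trinomial: the outer terms are (6c)^2 and (4p)^2, and the cross term is -2·6c·4p.
So 36c^2 - 48cp + 16p^2 = (6c - 4p)^2 ≥ 0.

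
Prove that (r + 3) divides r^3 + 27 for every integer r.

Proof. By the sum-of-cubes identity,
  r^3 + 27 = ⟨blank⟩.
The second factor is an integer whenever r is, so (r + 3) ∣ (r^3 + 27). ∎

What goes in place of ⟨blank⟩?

(r + 3)(r^2 - 3r + 9)

a^3 + b^3 = (a + b)(a^2 - ab + b^2). With a = r, b = 3:
r^3 + 27 = (r + 3)(r^2 - 3r + 9).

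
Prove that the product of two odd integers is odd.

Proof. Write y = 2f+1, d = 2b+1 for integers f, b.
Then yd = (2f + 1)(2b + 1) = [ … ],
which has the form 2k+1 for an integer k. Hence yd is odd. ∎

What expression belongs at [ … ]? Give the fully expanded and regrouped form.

2(2bf + b + f) + 1

(2f + 1)(2b + 1) = 4bf + 2b + 2f + 1
= 2(2bf + b + f) + 1.
Since 2bf + b + f is an integer, the product is of the form 2k+1 for an integer k.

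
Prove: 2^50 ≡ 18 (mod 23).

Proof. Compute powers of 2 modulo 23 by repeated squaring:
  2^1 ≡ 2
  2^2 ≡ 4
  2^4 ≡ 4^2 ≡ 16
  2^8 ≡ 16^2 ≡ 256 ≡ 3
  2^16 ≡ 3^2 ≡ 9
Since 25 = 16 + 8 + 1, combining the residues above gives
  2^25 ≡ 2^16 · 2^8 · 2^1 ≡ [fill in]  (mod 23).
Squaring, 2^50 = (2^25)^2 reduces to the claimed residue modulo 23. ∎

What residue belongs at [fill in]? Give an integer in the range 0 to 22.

Multiply the listed residues: 9 · 3 · 2 = 27 → 54.
Reducing modulo 23: 54 = 2·23 + 8, so 2^25 ≡ 8.

8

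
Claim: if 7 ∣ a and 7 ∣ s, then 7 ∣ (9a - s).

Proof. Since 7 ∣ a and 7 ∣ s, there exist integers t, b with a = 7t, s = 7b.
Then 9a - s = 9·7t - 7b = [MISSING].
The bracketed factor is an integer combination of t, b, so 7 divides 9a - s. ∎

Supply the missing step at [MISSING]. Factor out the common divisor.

7(-b + 9t)

Each term has a factor of 7: 9·7t - 7b = 7·(-b + 9t).
Since -b + 9t is an integer, 7 ∣ (9a - s).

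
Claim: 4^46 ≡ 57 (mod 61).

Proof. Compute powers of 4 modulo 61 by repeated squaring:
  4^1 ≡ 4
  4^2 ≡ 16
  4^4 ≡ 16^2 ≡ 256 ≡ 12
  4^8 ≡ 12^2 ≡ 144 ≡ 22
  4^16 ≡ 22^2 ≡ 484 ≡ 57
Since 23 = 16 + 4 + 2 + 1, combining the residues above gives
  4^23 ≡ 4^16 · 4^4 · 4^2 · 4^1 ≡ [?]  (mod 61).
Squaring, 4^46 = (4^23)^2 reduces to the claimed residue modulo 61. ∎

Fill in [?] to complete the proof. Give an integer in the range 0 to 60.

4^16 · 4^4 · 4^2 · 4^1 ≡ 57 · 12 · 16 · 4 = 43776.
43776 mod 61 = 39, so 4^23 ≡ 39 (mod 61).

39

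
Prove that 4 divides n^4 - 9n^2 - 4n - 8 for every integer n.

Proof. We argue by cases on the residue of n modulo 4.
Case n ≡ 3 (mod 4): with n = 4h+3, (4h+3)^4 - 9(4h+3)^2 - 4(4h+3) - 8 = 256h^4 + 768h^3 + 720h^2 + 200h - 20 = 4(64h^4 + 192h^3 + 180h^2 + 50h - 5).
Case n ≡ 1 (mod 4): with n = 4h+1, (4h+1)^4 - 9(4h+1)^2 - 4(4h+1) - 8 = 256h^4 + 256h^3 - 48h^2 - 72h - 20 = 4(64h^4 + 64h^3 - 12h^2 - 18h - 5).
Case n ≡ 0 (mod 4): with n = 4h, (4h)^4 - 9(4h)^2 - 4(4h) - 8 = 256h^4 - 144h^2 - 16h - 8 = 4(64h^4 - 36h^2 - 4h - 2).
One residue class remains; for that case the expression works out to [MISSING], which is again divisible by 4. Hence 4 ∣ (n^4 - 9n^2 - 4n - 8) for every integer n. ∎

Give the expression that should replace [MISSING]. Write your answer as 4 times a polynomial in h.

Only n ≡ 2 (mod 4) is unaccounted for. Put n = 4h+2:
(4h+2)^4 - 9(4h+2)^2 - 4(4h+2) - 8 expands to 256h^4 + 512h^3 + 240h^2 - 32h - 36,
and factoring out 4 leaves 4(64h^4 + 128h^3 + 60h^2 - 8h - 9).

4(64h^4 + 128h^3 + 60h^2 - 8h - 9)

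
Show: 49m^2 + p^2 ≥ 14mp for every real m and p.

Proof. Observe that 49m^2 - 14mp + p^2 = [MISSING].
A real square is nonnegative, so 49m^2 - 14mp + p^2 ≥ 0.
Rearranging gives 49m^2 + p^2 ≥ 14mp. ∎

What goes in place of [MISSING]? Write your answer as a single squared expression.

The leading and trailing coefficients are 7^2 and 1^2, and 14 = 2·7·1, so the trinomial is (7m - p)^2.
Hence 49m^2 - 14mp + p^2 ≥ 0.

(7m - p)^2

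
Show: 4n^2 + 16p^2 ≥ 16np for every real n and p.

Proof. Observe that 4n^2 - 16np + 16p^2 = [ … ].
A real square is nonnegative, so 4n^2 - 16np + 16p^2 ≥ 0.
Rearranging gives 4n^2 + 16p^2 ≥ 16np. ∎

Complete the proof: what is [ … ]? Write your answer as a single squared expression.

(2n - 4p)^2

The leading and trailing coefficients are 2^2 and 4^2, and 16 = 2·2·4, so the trinomial is (2n - 4p)^2.
Hence 4n^2 - 16np + 16p^2 ≥ 0.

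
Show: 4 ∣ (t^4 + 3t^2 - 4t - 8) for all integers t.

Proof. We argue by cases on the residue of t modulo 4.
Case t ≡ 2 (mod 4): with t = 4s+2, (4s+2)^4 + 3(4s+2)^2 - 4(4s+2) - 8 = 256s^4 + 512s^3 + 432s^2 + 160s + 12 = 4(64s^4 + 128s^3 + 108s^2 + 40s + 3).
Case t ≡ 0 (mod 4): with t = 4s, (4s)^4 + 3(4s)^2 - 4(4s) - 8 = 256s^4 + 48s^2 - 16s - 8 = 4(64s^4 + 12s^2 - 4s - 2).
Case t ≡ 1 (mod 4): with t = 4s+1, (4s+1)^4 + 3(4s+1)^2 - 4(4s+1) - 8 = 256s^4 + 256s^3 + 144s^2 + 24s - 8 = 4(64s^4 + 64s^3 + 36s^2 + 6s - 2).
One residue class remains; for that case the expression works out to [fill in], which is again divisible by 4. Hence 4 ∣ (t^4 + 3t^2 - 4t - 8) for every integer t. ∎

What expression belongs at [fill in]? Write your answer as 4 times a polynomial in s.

4(64s^4 + 192s^3 + 228s^2 + 122s + 22)

Only t ≡ 3 (mod 4) is unaccounted for. Put t = 4s+3:
(4s+3)^4 + 3(4s+3)^2 - 4(4s+3) - 8 expands to 256s^4 + 768s^3 + 912s^2 + 488s + 88,
and factoring out 4 leaves 4(64s^4 + 192s^3 + 228s^2 + 122s + 22).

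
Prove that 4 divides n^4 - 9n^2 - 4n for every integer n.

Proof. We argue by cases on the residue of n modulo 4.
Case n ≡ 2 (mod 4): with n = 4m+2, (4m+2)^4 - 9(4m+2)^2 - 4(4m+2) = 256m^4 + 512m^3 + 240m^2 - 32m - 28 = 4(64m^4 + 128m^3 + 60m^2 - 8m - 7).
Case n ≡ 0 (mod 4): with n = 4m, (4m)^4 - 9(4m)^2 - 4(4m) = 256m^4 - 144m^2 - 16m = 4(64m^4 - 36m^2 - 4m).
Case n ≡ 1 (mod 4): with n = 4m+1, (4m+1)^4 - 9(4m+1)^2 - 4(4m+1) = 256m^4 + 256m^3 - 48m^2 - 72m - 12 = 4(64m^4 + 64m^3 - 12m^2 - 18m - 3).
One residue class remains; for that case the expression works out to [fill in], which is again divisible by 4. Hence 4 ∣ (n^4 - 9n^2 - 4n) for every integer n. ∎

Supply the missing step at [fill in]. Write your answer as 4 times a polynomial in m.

The residues treated are {2, 0, 1}, so the missing case is n ≡ 3 (mod 4); write n = 4m+3.
Then (4m+3)^4 - 9(4m+3)^2 - 4(4m+3) = 256m^4 + 768m^3 + 720m^2 + 200m - 12 = 4(64m^4 + 192m^3 + 180m^2 + 50m - 3).

4(64m^4 + 192m^3 + 180m^2 + 50m - 3)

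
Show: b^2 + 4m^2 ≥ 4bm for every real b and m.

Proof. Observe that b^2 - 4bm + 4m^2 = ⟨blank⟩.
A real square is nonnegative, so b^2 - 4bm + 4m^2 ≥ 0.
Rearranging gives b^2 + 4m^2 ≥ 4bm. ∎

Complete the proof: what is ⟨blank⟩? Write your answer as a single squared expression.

(b - 2m)^2

b^2 - 4bm + 4m^2 is a perfect-square trinomial: the outer terms are (b)^2 and (2m)^2, and the cross term is -2·b·2m.
So b^2 - 4bm + 4m^2 = (b - 2m)^2 ≥ 0.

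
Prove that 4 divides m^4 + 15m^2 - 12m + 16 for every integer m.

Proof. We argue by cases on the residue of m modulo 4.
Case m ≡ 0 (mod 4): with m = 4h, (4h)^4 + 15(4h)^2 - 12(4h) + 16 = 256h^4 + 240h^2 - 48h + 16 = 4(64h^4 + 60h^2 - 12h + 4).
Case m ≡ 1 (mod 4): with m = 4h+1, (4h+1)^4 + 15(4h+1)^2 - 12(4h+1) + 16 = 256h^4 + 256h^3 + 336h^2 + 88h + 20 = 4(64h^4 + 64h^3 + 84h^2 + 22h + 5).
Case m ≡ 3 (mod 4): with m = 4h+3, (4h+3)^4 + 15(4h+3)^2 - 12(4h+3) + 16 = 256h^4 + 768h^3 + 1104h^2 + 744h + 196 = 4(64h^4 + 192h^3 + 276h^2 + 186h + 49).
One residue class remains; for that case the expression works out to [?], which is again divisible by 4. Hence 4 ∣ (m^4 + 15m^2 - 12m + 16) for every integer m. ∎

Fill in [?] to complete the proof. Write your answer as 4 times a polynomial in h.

4(64h^4 + 128h^3 + 156h^2 + 80h + 17)

The residues treated are {0, 1, 3}, so the missing case is m ≡ 2 (mod 4); write m = 4h+2.
Then (4h+2)^4 + 15(4h+2)^2 - 12(4h+2) + 16 = 256h^4 + 512h^3 + 624h^2 + 320h + 68 = 4(64h^4 + 128h^3 + 156h^2 + 80h + 17).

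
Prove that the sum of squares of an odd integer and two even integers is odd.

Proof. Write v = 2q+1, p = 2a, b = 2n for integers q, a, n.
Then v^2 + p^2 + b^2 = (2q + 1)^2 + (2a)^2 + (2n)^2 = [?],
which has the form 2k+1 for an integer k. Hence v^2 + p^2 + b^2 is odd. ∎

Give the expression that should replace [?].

2(2a^2 + 2n^2 + 2q^2 + 2q) + 1

(2q + 1)^2 + (2a)^2 + (2n)^2 = 4a^2 + 4n^2 + 4q^2 + 4q + 1
= 2(2a^2 + 2n^2 + 2q^2 + 2q) + 1.
Since 2a^2 + 2n^2 + 2q^2 + 2q is an integer, the sum of squares is of the form 2k+1 for an integer k.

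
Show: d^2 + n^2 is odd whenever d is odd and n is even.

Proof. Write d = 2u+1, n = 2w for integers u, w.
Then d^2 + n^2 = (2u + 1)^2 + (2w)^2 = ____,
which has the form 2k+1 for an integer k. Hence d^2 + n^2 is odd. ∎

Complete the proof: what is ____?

2(2u^2 + 2u + 2w^2) + 1

Expanding: (2u + 1)^2 + (2w)^2 = 4u^2 + 4u + 4w^2 + 1.
Every term except the constant is even, so this is 2(2u^2 + 2u + 2w^2) + 1,
and 2u^2 + 2u + 2w^2 ∈ ℤ gives the required form.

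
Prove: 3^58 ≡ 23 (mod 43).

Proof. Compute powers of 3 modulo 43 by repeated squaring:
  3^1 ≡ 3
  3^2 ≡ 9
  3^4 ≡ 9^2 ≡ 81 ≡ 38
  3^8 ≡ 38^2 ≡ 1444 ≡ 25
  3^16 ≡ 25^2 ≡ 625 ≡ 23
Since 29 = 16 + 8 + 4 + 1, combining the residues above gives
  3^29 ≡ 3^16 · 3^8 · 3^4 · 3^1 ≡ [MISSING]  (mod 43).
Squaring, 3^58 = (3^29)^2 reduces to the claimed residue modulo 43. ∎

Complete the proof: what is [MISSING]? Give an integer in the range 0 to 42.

3^16 · 3^8 · 3^4 · 3^1 ≡ 23 · 25 · 38 · 3 = 65550.
65550 mod 43 = 18, so 3^29 ≡ 18 (mod 43).

18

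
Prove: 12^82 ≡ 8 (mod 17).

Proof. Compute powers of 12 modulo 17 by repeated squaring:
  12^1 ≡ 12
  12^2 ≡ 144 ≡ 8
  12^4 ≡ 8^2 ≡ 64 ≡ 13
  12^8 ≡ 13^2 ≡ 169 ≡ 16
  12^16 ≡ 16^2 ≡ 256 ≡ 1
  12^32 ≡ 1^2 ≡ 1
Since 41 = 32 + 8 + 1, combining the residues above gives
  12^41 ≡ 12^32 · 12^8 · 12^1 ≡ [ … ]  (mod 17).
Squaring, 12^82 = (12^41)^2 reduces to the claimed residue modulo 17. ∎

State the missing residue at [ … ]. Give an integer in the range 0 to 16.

5

12^32 · 12^8 · 12^1 ≡ 1 · 16 · 12 = 192.
192 mod 17 = 5, so 12^41 ≡ 5 (mod 17).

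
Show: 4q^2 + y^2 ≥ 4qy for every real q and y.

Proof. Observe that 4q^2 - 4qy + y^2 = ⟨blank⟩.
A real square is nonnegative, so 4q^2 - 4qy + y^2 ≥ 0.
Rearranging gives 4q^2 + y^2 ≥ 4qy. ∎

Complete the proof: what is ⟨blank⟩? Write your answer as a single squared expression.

(2q - y)^2

4q^2 - 4qy + y^2 is a perfect-square trinomial: the outer terms are (2q)^2 and (y)^2, and the cross term is -2·2q·y.
So 4q^2 - 4qy + y^2 = (2q - y)^2 ≥ 0.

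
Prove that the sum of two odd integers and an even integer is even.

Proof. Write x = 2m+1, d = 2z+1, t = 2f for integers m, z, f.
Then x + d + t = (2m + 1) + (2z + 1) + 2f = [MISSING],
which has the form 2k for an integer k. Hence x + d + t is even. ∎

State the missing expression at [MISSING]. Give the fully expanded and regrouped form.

2(f + m + z + 1)

Expanding: (2m + 1) + (2z + 1) + 2f = 2f + 2m + 2z + 2.
Every term is even; pulling out the factor of 2 gives 2(f + m + z + 1).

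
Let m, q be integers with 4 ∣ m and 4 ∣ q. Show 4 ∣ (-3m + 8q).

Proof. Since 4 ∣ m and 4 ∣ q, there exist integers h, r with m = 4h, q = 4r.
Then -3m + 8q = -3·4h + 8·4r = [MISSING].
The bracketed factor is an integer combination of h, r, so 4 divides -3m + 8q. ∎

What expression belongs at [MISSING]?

4(-3h + 8r)

Each term has a factor of 4: -3·4h + 8·4r = 4·(-3h + 8r).
Since -3h + 8r is an integer, 4 ∣ (-3m + 8q).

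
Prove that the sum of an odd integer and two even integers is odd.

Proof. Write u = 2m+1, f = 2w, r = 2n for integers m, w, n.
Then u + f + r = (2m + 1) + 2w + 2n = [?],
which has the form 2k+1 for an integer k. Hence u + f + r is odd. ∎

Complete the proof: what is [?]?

(2m + 1) + 2w + 2n = 2m + 2n + 2w + 1
= 2(m + n + w) + 1.
Since m + n + w is an integer, the sum is of the form 2k+1 for an integer k.

2(m + n + w) + 1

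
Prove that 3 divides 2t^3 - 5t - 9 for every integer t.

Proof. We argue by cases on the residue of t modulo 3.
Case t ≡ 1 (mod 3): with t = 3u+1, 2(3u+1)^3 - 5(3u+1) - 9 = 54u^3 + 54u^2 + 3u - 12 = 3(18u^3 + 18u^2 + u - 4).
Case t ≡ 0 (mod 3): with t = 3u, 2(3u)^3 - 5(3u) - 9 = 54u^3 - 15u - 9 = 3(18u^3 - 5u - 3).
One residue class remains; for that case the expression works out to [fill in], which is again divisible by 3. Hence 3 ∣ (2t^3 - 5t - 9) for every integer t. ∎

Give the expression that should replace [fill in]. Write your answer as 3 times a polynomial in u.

Only t ≡ 2 (mod 3) is unaccounted for. Put t = 3u+2:
2(3u+2)^3 - 5(3u+2) - 9 expands to 54u^3 + 108u^2 + 57u - 3,
and factoring out 3 leaves 3(18u^3 + 36u^2 + 19u - 1).

3(18u^3 + 36u^2 + 19u - 1)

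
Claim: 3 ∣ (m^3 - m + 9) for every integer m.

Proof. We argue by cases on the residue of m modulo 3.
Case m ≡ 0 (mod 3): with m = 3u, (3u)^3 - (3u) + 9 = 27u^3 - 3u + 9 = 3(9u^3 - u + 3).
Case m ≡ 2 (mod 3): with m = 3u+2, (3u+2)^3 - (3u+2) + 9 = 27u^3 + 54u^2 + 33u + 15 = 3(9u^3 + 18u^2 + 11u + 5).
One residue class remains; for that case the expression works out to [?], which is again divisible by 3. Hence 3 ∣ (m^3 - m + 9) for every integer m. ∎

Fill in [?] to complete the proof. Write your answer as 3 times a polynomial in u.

Only m ≡ 1 (mod 3) is unaccounted for. Put m = 3u+1:
(3u+1)^3 - (3u+1) + 9 expands to 27u^3 + 27u^2 + 6u + 9,
and factoring out 3 leaves 3(9u^3 + 9u^2 + 2u + 3).

3(9u^3 + 9u^2 + 2u + 3)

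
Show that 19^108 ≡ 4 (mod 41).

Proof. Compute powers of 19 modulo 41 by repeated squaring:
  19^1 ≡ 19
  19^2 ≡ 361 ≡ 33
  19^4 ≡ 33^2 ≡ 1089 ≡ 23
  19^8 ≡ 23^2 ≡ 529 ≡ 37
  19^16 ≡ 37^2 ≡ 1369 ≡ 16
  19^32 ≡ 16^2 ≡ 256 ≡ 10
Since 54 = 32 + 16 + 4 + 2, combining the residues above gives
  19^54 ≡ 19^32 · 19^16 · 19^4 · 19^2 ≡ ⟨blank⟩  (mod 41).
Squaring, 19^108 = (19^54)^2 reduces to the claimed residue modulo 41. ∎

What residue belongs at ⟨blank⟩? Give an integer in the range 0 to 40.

39

Multiply the listed residues: 10 · 16 · 23 · 33 = 160 → 3680 → 121440.
Reducing modulo 41: 121440 = 2961·41 + 39, so 19^54 ≡ 39.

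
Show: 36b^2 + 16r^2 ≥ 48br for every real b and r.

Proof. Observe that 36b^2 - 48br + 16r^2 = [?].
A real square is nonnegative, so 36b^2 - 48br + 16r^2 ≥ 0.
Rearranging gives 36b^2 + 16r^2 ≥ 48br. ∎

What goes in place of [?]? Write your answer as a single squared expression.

The leading and trailing coefficients are 6^2 and 4^2, and 48 = 2·6·4, so the trinomial is (6b - 4r)^2.
Hence 36b^2 - 48br + 16r^2 ≥ 0.

(6b - 4r)^2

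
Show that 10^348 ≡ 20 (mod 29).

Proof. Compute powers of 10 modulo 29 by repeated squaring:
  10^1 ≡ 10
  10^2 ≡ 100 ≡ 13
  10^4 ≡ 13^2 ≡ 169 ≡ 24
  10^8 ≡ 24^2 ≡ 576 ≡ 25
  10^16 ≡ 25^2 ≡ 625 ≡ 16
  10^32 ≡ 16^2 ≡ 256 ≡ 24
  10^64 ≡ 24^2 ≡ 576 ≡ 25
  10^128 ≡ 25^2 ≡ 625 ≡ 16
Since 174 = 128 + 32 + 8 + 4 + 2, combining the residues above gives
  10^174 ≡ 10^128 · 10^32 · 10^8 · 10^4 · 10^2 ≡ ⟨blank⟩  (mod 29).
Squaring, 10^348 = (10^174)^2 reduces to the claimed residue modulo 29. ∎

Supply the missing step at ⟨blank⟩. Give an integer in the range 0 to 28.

22

10^128 · 10^32 · 10^8 · 10^4 · 10^2 ≡ 16 · 24 · 25 · 24 · 13 = 2995200.
2995200 mod 29 = 22, so 10^174 ≡ 22 (mod 29).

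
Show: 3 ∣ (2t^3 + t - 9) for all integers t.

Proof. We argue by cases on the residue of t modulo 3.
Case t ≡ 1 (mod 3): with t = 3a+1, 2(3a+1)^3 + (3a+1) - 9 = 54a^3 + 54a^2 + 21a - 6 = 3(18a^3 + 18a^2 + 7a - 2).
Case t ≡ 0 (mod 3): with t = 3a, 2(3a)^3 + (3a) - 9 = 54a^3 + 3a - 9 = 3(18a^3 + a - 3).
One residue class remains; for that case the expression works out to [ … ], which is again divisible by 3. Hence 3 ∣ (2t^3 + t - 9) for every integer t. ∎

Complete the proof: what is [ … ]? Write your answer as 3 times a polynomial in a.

The residues treated are {1, 0}, so the missing case is t ≡ 2 (mod 3); write t = 3a+2.
Then 2(3a+2)^3 + (3a+2) - 9 = 54a^3 + 108a^2 + 75a + 9 = 3(18a^3 + 36a^2 + 25a + 3).

3(18a^3 + 36a^2 + 25a + 3)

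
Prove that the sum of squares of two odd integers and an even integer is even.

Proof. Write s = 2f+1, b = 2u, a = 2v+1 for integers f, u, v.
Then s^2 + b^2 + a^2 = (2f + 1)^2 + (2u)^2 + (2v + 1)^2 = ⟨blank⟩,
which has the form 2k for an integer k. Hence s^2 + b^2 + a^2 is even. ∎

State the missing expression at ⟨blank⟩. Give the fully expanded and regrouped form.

Expanding: (2f + 1)^2 + (2u)^2 + (2v + 1)^2 = 4f^2 + 4f + 4u^2 + 4v^2 + 4v + 2.
Every term is even; pulling out the factor of 2 gives 2(2f^2 + 2f + 2u^2 + 2v^2 + 2v + 1).

2(2f^2 + 2f + 2u^2 + 2v^2 + 2v + 1)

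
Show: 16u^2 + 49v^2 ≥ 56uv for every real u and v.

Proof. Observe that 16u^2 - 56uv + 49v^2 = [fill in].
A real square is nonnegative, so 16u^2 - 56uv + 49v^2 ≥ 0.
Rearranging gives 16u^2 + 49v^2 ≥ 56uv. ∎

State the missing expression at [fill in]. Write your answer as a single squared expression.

16u^2 - 56uv + 49v^2 is a perfect-square trinomial: the outer terms are (4u)^2 and (7v)^2, and the cross term is -2·4u·7v.
So 16u^2 - 56uv + 49v^2 = (4u - 7v)^2 ≥ 0.

(4u - 7v)^2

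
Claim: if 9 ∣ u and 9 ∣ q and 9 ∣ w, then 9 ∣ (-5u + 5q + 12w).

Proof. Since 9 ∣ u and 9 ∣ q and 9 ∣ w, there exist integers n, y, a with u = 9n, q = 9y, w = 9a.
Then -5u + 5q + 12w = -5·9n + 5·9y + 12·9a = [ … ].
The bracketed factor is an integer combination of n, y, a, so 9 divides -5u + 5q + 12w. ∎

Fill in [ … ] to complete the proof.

9(12a - 5n + 5y)

Each term has a factor of 9: -5·9n + 5·9y + 12·9a = 9·(12a - 5n + 5y).
Since 12a - 5n + 5y is an integer, 9 ∣ (-5u + 5q + 12w).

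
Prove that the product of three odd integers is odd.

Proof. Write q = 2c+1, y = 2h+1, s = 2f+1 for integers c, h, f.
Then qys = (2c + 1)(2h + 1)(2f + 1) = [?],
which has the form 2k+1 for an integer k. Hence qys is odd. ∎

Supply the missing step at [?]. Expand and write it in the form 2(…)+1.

2(4cfh + 2cf + 2ch + c + 2fh + f + h) + 1

(2c + 1)(2h + 1)(2f + 1) = 8cfh + 4cf + 4ch + 2c + 4fh + 2f + 2h + 1
= 2(4cfh + 2cf + 2ch + c + 2fh + f + h) + 1.
Since 4cfh + 2cf + 2ch + c + 2fh + f + h is an integer, the product is of the form 2k+1 for an integer k.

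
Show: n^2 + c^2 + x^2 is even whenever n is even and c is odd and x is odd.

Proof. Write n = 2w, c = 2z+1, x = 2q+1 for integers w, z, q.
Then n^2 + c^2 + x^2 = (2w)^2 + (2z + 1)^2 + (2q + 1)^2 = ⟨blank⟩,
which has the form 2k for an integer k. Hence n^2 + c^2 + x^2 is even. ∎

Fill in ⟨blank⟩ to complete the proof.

Expanding: (2w)^2 + (2z + 1)^2 + (2q + 1)^2 = 4q^2 + 4q + 4w^2 + 4z^2 + 4z + 2.
Every term is even; pulling out the factor of 2 gives 2(2q^2 + 2q + 2w^2 + 2z^2 + 2z + 1).

2(2q^2 + 2q + 2w^2 + 2z^2 + 2z + 1)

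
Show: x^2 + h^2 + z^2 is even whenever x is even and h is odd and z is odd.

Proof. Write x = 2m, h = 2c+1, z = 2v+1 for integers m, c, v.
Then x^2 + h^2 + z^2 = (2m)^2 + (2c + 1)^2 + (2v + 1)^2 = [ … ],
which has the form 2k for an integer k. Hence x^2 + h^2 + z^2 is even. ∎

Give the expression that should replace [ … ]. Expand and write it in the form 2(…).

2(2c^2 + 2c + 2m^2 + 2v^2 + 2v + 1)

(2m)^2 + (2c + 1)^2 + (2v + 1)^2 = 4c^2 + 4c + 4m^2 + 4v^2 + 4v + 2
= 2(2c^2 + 2c + 2m^2 + 2v^2 + 2v + 1).
Since 2c^2 + 2c + 2m^2 + 2v^2 + 2v + 1 is an integer, the sum of squares is of the form 2k for an integer k.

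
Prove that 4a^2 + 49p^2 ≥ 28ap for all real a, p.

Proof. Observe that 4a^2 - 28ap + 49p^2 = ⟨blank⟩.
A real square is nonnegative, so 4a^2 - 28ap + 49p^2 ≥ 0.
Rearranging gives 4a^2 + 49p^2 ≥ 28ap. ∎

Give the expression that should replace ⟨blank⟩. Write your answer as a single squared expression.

(2a - 7p)^2

The leading and trailing coefficients are 2^2 and 7^2, and 28 = 2·2·7, so the trinomial is (2a - 7p)^2.
Hence 4a^2 - 28ap + 49p^2 ≥ 0.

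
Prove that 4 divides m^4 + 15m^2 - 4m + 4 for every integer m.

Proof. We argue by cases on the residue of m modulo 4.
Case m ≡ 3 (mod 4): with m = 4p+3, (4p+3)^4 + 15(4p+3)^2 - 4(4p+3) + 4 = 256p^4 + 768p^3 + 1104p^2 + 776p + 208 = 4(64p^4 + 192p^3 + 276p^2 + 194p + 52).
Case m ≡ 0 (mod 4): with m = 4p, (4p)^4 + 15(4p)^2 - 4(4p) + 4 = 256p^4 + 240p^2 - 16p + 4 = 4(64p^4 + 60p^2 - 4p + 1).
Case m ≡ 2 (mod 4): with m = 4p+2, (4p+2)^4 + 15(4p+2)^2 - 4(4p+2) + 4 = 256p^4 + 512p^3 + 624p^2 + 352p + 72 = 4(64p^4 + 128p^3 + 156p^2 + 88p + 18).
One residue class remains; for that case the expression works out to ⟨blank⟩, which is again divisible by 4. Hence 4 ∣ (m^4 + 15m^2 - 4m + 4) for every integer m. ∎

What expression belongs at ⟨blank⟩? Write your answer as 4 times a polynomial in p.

4(64p^4 + 64p^3 + 84p^2 + 30p + 4)

The residues treated are {3, 0, 2}, so the missing case is m ≡ 1 (mod 4); write m = 4p+1.
Then (4p+1)^4 + 15(4p+1)^2 - 4(4p+1) + 4 = 256p^4 + 256p^3 + 336p^2 + 120p + 16 = 4(64p^4 + 64p^3 + 84p^2 + 30p + 4).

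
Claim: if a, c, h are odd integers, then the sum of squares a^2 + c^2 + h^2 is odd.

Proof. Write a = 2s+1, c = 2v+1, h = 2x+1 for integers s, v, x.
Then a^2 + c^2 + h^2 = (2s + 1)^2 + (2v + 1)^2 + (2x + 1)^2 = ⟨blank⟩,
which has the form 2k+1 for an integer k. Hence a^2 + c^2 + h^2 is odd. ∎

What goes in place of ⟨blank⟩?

2(2s^2 + 2s + 2v^2 + 2v + 2x^2 + 2x + 1) + 1

(2s + 1)^2 + (2v + 1)^2 + (2x + 1)^2 = 4s^2 + 4s + 4v^2 + 4v + 4x^2 + 4x + 3
= 2(2s^2 + 2s + 2v^2 + 2v + 2x^2 + 2x + 1) + 1.
Since 2s^2 + 2s + 2v^2 + 2v + 2x^2 + 2x + 1 is an integer, the sum of squares is of the form 2k+1 for an integer k.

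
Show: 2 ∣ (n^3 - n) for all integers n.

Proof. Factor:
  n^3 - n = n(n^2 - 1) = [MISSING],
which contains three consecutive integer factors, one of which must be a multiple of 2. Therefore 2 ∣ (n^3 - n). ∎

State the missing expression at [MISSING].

(n - 1)n(n + 1)

n(n^2 - 1) = n(n - 1)(n + 1) = (n - 1)n(n + 1).
These three factors are consecutive integers, so their product is divisible by 2.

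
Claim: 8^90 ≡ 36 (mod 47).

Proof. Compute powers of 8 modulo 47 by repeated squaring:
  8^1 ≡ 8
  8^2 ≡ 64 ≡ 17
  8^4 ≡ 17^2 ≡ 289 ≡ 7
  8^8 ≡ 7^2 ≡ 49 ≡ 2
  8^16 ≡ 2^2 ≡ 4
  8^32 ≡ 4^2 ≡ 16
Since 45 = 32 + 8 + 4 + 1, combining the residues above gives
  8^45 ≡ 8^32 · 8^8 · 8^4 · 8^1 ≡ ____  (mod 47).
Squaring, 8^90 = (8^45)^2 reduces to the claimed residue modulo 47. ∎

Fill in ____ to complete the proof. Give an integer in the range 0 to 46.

6

Multiply the listed residues: 16 · 2 · 7 · 8 = 32 → 224 → 1792.
Reducing modulo 47: 1792 = 38·47 + 6, so 8^45 ≡ 6.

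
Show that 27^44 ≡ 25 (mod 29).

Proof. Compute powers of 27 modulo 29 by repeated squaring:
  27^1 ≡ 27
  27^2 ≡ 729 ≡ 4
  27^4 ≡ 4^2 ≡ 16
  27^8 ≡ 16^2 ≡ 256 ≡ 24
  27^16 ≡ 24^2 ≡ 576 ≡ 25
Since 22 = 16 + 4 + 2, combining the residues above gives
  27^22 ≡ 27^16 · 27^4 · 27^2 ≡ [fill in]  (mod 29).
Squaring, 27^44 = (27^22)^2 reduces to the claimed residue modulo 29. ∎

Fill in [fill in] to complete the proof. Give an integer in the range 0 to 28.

27^16 · 27^4 · 27^2 ≡ 25 · 16 · 4 = 1600.
1600 mod 29 = 5, so 27^22 ≡ 5 (mod 29).

5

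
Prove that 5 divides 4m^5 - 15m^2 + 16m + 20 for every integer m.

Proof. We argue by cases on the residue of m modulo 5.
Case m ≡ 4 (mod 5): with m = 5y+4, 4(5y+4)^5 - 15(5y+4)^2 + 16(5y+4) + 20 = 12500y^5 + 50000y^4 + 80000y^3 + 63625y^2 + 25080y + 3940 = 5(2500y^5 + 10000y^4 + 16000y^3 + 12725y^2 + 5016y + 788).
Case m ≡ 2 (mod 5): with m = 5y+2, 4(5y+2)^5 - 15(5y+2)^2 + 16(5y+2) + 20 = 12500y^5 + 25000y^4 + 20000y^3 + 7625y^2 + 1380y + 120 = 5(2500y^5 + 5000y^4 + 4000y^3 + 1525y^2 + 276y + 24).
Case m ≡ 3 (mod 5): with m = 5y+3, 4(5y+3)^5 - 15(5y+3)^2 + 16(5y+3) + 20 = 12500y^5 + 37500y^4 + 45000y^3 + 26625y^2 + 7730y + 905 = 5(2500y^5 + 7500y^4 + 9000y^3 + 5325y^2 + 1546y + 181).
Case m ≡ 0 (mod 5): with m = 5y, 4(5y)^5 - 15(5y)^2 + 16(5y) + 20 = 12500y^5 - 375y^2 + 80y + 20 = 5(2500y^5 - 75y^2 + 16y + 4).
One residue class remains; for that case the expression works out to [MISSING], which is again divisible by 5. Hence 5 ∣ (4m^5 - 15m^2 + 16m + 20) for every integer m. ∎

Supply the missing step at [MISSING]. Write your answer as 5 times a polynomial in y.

5(2500y^5 + 2500y^4 + 1000y^3 + 125y^2 + 6y + 5)

Only m ≡ 1 (mod 5) is unaccounted for. Put m = 5y+1:
4(5y+1)^5 - 15(5y+1)^2 + 16(5y+1) + 20 expands to 12500y^5 + 12500y^4 + 5000y^3 + 625y^2 + 30y + 25,
and factoring out 5 leaves 5(2500y^5 + 2500y^4 + 1000y^3 + 125y^2 + 6y + 5).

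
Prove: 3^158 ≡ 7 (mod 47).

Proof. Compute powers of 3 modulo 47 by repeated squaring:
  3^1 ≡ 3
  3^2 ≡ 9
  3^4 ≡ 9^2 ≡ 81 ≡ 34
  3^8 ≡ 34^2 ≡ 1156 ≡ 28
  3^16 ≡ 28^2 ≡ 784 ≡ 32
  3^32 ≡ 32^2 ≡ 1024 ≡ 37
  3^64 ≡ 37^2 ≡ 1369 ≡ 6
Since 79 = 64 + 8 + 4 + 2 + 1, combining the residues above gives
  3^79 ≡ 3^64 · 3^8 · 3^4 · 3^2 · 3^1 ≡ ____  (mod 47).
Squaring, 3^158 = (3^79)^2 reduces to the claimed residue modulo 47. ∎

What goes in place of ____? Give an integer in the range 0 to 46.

17

Multiply the listed residues: 6 · 28 · 34 · 9 · 3 = 168 → 5712 → 51408 → 154224.
Reducing modulo 47: 154224 = 3281·47 + 17, so 3^79 ≡ 17.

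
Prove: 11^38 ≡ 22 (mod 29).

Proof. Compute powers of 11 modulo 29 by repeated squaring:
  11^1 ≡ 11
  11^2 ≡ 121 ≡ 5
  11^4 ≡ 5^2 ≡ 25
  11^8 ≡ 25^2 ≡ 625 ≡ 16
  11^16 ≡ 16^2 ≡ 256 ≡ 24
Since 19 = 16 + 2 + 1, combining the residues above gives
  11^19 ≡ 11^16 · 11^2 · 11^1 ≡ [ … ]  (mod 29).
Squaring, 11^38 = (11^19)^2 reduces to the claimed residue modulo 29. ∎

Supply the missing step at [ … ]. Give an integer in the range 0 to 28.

15

11^16 · 11^2 · 11^1 ≡ 24 · 5 · 11 = 1320.
1320 mod 29 = 15, so 11^19 ≡ 15 (mod 29).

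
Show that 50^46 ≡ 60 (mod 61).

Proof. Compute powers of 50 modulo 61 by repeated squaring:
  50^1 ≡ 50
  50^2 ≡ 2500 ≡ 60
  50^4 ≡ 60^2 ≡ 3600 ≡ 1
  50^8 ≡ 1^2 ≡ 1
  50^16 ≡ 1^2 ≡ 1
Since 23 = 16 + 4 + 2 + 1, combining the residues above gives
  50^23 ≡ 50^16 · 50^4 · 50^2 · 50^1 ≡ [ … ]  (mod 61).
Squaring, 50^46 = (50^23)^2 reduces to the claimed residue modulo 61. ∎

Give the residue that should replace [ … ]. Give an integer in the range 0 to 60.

Multiply the listed residues: 1 · 1 · 60 · 50 = 1 → 60 → 3000.
Reducing modulo 61: 3000 = 49·61 + 11, so 50^23 ≡ 11.

11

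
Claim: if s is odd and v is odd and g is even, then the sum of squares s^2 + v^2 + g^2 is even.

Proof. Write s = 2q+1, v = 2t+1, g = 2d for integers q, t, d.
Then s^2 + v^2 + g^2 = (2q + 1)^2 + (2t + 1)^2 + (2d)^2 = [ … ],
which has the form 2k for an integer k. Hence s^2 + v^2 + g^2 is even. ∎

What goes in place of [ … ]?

(2q + 1)^2 + (2t + 1)^2 + (2d)^2 = 4d^2 + 4q^2 + 4q + 4t^2 + 4t + 2
= 2(2d^2 + 2q^2 + 2q + 2t^2 + 2t + 1).
Since 2d^2 + 2q^2 + 2q + 2t^2 + 2t + 1 is an integer, the sum of squares is of the form 2k for an integer k.

2(2d^2 + 2q^2 + 2q + 2t^2 + 2t + 1)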